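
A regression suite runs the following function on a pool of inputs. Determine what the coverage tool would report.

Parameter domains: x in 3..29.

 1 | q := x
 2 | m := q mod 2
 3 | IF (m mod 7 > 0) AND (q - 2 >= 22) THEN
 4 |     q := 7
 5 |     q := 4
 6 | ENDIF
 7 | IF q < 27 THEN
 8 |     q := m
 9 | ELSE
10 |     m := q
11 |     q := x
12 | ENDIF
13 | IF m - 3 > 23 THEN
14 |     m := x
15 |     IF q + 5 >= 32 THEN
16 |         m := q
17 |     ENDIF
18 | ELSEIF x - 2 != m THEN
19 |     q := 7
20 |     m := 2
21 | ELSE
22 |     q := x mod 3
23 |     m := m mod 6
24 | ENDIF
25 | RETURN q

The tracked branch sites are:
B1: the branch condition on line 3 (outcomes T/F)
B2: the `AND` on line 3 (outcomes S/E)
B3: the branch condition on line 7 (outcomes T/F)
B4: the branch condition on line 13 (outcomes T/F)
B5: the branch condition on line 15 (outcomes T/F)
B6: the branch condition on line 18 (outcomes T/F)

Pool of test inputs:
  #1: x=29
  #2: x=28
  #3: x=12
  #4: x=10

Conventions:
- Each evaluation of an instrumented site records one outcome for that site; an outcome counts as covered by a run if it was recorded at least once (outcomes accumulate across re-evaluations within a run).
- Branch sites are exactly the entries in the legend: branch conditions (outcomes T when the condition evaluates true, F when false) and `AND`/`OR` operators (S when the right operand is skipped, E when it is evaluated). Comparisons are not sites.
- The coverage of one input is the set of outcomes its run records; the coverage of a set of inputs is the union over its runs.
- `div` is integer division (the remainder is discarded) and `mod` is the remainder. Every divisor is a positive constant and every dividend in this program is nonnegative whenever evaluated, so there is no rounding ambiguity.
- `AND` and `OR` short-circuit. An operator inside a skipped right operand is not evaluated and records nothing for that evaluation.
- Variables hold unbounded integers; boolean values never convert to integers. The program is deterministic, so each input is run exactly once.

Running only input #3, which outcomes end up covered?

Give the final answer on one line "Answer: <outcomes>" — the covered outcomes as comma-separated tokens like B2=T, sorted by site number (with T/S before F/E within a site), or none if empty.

Running input #3 (x=12), event by event:
  B2->S, B1->F, B3->T, B4->F, B6->T
deduplicating events, the covered set is: B1=F, B2=S, B3=T, B4=F, B6=T

Answer: B1=F, B2=S, B3=T, B4=F, B6=T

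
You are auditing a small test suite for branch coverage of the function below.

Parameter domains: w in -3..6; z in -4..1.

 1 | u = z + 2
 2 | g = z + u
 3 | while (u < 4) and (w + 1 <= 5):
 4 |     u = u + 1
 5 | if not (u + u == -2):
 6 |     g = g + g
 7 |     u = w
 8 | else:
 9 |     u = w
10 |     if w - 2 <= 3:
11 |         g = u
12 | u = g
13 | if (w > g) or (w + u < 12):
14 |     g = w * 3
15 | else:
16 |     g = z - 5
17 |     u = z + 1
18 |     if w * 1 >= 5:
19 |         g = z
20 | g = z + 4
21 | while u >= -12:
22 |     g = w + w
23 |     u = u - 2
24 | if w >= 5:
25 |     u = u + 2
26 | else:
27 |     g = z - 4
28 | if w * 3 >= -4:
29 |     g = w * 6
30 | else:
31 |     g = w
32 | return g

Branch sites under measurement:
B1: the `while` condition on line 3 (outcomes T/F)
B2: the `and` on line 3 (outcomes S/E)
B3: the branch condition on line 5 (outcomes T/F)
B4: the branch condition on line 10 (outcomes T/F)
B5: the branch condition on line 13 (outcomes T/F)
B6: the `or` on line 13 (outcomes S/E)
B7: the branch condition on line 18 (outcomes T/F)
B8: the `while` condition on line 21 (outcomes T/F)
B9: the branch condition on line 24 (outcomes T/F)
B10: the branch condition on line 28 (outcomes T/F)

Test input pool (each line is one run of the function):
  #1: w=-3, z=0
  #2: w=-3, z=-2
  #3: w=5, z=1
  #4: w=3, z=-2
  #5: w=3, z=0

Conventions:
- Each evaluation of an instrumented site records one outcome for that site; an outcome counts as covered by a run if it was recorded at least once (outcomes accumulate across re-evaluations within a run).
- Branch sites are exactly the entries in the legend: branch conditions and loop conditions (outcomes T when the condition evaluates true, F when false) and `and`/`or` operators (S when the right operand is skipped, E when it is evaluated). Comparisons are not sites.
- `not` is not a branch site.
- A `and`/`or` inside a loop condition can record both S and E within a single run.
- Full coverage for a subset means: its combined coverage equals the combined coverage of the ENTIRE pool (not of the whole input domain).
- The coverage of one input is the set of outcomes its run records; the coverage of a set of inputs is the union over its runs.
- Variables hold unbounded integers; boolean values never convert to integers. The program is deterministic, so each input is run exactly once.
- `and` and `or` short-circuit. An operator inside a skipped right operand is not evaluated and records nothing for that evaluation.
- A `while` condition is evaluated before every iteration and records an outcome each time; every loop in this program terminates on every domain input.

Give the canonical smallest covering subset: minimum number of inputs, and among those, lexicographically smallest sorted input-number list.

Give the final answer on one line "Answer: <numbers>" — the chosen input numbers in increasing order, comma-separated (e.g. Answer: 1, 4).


input #1 (w=-3, z=0): events B2->E, B1->T, B2->E, B1->T, B2->S, B1->F, B3->T, B6->E, B5->T, B8->T, B8->T, B8->T, B8->T, B8->T, ...; covers B1=T, B1=F, B2=S, B2=E, B3=T, B5=T, B6=E, B8=T, B8=F, B9=F, B10=F
input #2 (w=-3, z=-2): events B2->E, B1->T, B2->E, B1->T, B2->E, B1->T, B2->E, B1->T, B2->S, B1->F, B3->T, B6->S, B5->T, B8->T, ...; covers B1=T, B1=F, B2=S, B2=E, B3=T, B5=T, B6=S, B8=T, B8=F, B9=F, B10=F
input #3 (w=5, z=1): events B2->E, B1->F, B3->T, B6->E, B5->F, B7->T, B8->T, B8->T, B8->T, B8->T, B8->T, B8->T, B8->T, B8->T, ...; covers B1=F, B2=E, B3=T, B5=F, B6=E, B7=T, B8=T, B8=F, B9=T, B10=T
input #4 (w=3, z=-2): events B2->E, B1->T, B2->E, B1->T, B2->E, B1->T, B2->E, B1->T, B2->S, B1->F, B3->T, B6->S, B5->T, B8->T, ...; covers B1=T, B1=F, B2=S, B2=E, B3=T, B5=T, B6=S, B8=T, B8=F, B9=F, B10=T
input #5 (w=3, z=0): events B2->E, B1->T, B2->E, B1->T, B2->S, B1->F, B3->T, B6->E, B5->T, B8->T, B8->T, B8->T, B8->T, B8->T, ...; covers B1=T, B1=F, B2=S, B2=E, B3=T, B5=T, B6=E, B8=T, B8=F, B9=F, B10=T
pool-wide coverage (16 outcomes): B1=T, B1=F, B2=S, B2=E, B3=T, B5=T, B5=F, B6=S, B6=E, B7=T, B8=T, B8=F, B9=T, B9=F, B10=T, B10=F
every size-1 subset falls short of the 16 outcomes (best: 11/16)
inputs {2, 3} (size 2) cover everything; no size-2 subset with a lexicographically smaller index list covers all 16
Answer: 2, 3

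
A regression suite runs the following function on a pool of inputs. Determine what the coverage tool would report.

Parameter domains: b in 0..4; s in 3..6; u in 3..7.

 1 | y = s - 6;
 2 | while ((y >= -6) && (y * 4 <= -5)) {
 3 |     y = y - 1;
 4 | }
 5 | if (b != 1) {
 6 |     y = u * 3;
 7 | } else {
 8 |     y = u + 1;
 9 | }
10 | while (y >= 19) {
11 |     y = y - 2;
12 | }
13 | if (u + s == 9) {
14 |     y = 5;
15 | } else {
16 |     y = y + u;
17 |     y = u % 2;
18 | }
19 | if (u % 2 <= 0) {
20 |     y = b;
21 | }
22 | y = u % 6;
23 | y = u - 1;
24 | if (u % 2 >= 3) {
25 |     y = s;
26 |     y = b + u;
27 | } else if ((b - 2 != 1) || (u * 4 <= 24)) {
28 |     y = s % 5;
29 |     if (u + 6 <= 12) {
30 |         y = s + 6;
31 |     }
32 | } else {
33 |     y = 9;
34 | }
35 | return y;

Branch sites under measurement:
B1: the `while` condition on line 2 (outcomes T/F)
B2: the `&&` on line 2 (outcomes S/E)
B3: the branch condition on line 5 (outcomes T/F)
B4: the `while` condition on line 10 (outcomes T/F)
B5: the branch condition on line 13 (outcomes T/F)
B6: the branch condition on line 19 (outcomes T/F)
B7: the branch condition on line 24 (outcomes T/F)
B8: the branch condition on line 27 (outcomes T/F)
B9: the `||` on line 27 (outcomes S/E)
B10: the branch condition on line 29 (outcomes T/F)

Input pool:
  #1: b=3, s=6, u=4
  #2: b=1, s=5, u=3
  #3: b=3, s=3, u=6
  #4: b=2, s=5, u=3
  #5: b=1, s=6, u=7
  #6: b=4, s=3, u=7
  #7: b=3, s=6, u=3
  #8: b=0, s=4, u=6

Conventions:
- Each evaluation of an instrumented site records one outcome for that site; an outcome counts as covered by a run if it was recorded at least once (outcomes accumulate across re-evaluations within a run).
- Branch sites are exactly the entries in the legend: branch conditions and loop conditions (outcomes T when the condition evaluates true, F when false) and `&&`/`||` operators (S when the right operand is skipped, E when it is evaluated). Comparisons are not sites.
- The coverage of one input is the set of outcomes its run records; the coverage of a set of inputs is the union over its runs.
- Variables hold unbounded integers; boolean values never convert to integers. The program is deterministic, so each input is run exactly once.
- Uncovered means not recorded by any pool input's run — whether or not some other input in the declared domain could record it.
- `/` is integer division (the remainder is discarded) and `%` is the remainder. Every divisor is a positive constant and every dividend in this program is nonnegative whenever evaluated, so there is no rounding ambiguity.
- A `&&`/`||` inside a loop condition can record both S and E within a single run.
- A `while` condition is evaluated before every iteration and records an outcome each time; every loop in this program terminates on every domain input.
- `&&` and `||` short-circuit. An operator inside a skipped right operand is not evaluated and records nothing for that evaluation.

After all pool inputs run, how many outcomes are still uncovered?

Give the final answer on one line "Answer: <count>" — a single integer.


input #1 (b=3, s=6, u=4): covers B1=F, B2=E, B3=T, B4=F, B5=F, B6=T, B7=F, B8=T, B9=E, B10=T
input #2 (b=1, s=5, u=3): covers B1=F, B2=E, B3=F, B4=F, B5=F, B6=F, B7=F, B8=T, B9=S, B10=T
input #3 (b=3, s=3, u=6): covers B1=T, B1=F, B2=S, B2=E, B3=T, B4=F, B5=T, B6=T, B7=F, B8=T, B9=E, B10=T
input #4 (b=2, s=5, u=3): covers B1=F, B2=E, B3=T, B4=F, B5=F, B6=F, B7=F, B8=T, B9=S, B10=T
input #5 (b=1, s=6, u=7): covers B1=F, B2=E, B3=F, B4=F, B5=F, B6=F, B7=F, B8=T, B9=S, B10=F
input #6 (b=4, s=3, u=7): covers B1=T, B1=F, B2=S, B2=E, B3=T, B4=T, B4=F, B5=F, B6=F, B7=F, B8=T, B9=S, B10=F
input #7 (b=3, s=6, u=3): covers B1=F, B2=E, B3=T, B4=F, B5=T, B6=F, B7=F, B8=T, B9=E, B10=T
input #8 (b=0, s=4, u=6): covers B1=T, B1=F, B2=S, B2=E, B3=T, B4=F, B5=F, B6=T, B7=F, B8=T, B9=S, B10=T
union over the pool: B1=T, B1=F, B2=S, B2=E, B3=T, B3=F, B4=T, B4=F, B5=T, B5=F, B6=T, B6=F, B7=F, B8=T, B9=S, B9=E, B10=T, B10=F
uncovered (2 of 20): B7=T, B8=F
Answer: 2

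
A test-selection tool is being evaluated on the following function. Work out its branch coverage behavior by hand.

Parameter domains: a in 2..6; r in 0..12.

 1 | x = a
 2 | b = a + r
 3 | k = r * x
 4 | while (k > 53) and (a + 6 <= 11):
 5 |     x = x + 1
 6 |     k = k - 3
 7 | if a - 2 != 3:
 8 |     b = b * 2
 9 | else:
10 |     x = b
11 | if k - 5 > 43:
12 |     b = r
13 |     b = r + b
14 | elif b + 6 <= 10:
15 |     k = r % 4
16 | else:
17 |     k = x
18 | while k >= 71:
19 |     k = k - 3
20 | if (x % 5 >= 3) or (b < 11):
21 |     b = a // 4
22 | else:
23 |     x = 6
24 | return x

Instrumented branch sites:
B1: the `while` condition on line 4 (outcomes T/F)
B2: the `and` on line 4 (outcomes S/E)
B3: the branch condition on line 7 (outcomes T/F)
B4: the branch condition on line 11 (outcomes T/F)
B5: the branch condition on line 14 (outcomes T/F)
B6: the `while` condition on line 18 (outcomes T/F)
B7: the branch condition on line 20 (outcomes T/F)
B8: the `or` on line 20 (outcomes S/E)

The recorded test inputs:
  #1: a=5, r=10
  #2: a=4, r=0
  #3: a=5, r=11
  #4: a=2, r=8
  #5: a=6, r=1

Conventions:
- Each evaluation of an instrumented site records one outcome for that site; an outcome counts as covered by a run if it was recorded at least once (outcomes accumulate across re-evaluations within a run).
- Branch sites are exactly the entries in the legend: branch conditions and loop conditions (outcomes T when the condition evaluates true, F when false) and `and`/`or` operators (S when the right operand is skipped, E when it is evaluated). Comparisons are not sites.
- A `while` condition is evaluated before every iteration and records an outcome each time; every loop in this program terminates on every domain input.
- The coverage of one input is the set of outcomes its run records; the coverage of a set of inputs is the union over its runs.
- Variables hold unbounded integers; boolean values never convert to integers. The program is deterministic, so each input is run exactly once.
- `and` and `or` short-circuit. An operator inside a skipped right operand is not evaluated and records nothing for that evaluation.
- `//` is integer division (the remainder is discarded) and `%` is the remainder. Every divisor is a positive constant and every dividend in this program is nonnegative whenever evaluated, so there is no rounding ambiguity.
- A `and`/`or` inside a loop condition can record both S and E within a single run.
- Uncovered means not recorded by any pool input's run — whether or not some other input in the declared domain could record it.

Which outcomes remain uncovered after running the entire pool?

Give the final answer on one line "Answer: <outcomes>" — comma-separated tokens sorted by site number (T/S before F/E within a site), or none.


input #1, a=5, r=10: events B2->S, B1->F, B3->F, B4->T, B6->F, B8->E, B7->F; outcomes B1=F, B2=S, B3=F, B4=T, B6=F, B7=F, B8=E
input #2, a=4, r=0: events B2->S, B1->F, B3->T, B4->F, B5->F, B6->F, B8->S, B7->T; outcomes B1=F, B2=S, B3=T, B4=F, B5=F, B6=F, B7=T, B8=S
input #3, a=5, r=11: events B2->E, B1->T, B2->S, B1->F, B3->F, B4->T, B6->F, B8->E, B7->F; outcomes B1=T, B1=F, B2=S, B2=E, B3=F, B4=T, B6=F, B7=F, B8=E
input #4, a=2, r=8: events B2->S, B1->F, B3->T, B4->F, B5->F, B6->F, B8->E, B7->F; outcomes B1=F, B2=S, B3=T, B4=F, B5=F, B6=F, B7=F, B8=E
input #5, a=6, r=1: events B2->S, B1->F, B3->T, B4->F, B5->F, B6->F, B8->E, B7->F; outcomes B1=F, B2=S, B3=T, B4=F, B5=F, B6=F, B7=F, B8=E
union over the pool: B1=T, B1=F, B2=S, B2=E, B3=T, B3=F, B4=T, B4=F, B5=F, B6=F, B7=T, B7=F, B8=S, B8=E
uncovered (2 of 16): B5=T, B6=T
Answer: B5=T, B6=T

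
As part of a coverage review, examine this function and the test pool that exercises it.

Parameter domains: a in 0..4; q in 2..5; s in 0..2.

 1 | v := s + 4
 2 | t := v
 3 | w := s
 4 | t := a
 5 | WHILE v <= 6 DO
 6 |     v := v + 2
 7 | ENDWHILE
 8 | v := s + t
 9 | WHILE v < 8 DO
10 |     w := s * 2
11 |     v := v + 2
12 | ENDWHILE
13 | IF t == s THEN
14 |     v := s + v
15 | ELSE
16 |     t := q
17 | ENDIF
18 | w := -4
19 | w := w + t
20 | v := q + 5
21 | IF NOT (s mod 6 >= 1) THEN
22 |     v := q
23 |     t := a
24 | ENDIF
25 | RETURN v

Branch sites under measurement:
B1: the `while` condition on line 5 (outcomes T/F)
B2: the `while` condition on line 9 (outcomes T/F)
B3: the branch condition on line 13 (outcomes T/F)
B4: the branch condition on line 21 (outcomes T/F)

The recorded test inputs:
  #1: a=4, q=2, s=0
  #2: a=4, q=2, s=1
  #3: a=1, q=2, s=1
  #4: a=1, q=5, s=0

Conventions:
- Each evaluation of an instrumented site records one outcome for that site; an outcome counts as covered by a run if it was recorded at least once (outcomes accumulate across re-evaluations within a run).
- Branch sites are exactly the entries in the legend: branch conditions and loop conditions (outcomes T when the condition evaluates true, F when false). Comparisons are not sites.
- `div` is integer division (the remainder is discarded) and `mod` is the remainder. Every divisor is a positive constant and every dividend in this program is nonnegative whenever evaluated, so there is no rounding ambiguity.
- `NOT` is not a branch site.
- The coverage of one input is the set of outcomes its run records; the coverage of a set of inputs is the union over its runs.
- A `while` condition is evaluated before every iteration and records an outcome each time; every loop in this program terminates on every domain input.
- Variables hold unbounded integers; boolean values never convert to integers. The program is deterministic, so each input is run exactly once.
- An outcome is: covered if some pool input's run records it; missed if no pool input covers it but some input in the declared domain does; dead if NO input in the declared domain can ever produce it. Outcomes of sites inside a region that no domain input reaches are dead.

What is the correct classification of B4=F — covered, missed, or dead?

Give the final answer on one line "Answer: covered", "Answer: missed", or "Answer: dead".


B4=F is recorded by pool input(s) 2, 3 -> covered
Answer: covered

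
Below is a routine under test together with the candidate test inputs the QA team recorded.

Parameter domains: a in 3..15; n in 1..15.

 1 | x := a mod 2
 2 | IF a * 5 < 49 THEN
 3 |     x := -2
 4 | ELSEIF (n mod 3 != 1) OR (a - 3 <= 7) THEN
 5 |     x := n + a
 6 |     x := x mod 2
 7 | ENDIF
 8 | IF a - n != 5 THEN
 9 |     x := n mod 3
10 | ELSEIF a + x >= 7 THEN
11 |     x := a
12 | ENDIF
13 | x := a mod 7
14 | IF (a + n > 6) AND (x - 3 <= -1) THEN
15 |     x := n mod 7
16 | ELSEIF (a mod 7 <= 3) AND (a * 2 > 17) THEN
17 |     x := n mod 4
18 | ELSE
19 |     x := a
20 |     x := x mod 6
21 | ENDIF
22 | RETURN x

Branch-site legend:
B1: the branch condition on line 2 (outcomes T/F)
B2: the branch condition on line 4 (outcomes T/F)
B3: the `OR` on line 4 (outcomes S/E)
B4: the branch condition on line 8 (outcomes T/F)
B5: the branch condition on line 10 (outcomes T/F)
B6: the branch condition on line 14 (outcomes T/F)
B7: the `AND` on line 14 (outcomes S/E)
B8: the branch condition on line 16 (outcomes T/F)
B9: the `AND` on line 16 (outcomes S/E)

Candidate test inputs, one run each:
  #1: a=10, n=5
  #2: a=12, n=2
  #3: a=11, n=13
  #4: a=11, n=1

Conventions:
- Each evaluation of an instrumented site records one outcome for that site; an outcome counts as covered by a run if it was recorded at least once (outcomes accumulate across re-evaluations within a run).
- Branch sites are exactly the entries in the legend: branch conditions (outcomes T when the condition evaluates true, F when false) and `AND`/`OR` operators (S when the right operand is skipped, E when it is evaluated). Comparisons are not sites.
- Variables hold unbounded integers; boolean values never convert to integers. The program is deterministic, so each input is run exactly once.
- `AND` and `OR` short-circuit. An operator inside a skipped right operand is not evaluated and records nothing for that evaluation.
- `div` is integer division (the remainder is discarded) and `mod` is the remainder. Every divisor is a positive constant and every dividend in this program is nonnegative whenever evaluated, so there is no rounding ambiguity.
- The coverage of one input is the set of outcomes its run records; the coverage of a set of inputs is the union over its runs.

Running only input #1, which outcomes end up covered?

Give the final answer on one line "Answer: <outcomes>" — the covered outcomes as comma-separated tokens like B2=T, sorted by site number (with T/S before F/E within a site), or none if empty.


Simulating input #1 (a=10, n=5) step by step:
  B1->F, B3->S, B2->T, B4->F, B5->T, B7->E, B6->F, B9->E, B8->T
distinct outcomes covered: B1=F, B2=T, B3=S, B4=F, B5=T, B6=F, B7=E, B8=T, B9=E
Answer: B1=F, B2=T, B3=S, B4=F, B5=T, B6=F, B7=E, B8=T, B9=E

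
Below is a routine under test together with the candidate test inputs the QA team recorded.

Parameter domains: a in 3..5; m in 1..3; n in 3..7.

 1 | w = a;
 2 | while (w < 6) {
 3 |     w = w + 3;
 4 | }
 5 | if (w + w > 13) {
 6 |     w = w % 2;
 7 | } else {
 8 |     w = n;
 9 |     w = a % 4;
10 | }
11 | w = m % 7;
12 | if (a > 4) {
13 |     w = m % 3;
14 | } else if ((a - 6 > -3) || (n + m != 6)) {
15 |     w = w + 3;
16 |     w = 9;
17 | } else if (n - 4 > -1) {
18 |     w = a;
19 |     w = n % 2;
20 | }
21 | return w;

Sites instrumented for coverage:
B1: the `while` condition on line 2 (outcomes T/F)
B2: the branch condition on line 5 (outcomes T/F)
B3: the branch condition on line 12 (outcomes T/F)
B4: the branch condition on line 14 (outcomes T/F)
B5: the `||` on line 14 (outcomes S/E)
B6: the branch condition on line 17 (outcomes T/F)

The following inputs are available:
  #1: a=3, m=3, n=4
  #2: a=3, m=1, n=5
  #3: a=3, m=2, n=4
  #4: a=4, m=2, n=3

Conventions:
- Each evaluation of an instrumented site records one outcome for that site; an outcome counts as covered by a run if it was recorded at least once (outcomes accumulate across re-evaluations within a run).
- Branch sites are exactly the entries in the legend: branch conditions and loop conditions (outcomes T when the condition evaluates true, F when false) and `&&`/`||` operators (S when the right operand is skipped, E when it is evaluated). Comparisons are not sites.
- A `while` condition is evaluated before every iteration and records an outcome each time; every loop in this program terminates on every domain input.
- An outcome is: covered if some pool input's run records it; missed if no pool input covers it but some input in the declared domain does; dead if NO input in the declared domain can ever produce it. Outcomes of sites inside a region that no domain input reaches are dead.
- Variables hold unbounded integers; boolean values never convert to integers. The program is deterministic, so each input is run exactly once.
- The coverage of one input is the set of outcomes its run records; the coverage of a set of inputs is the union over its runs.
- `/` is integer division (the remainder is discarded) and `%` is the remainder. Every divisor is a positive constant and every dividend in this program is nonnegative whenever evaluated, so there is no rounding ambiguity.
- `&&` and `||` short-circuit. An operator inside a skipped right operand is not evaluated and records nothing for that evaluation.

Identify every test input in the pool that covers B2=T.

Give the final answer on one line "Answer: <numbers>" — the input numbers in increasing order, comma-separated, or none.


input #1 (a=3, m=3, n=4): does not produce B2=T
input #2 (a=3, m=1, n=5): does not produce B2=T
input #3 (a=3, m=2, n=4): does not produce B2=T
input #4 (a=4, m=2, n=3): produces B2=T
Answer: 4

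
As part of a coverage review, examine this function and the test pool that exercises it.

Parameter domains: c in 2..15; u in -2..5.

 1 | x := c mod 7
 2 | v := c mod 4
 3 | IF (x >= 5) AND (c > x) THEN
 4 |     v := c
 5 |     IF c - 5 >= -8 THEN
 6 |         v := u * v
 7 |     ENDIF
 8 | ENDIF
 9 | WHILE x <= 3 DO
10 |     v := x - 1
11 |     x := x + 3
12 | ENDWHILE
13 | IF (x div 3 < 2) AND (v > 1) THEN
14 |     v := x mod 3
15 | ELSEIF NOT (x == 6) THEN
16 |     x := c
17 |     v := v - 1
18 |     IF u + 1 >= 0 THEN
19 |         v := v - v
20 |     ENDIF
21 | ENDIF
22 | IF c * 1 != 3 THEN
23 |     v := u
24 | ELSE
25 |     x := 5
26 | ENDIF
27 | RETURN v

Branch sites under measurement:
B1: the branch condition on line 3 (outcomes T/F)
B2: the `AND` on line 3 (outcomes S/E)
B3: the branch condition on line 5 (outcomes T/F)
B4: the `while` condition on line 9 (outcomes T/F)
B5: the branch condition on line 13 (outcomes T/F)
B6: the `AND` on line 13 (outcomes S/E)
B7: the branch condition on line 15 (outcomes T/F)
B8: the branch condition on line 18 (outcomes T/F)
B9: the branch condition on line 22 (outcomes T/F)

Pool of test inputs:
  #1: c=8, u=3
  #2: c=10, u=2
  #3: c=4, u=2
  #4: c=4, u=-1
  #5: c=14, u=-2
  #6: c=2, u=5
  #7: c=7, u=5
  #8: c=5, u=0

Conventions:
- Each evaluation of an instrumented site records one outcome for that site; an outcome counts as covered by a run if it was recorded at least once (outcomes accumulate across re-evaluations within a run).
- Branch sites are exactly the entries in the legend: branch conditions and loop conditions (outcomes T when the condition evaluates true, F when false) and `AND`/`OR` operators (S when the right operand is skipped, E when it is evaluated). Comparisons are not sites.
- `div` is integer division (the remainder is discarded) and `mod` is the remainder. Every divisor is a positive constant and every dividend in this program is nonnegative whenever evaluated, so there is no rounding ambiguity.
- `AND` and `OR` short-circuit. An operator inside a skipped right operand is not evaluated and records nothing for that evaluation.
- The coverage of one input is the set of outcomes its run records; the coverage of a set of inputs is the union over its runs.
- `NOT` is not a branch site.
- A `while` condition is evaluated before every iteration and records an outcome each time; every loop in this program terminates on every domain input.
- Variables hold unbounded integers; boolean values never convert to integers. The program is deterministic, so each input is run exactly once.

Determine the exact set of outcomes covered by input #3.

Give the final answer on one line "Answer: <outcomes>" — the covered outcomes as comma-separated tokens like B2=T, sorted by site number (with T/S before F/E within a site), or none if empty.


Tracing the run of input #3 (c=4, u=2):
  B2->S, B1->F, B4->F, B6->E, B5->F, B7->T, B8->T, B9->T
distinct outcomes covered: B1=F, B2=S, B4=F, B5=F, B6=E, B7=T, B8=T, B9=T
Answer: B1=F, B2=S, B4=F, B5=F, B6=E, B7=T, B8=T, B9=T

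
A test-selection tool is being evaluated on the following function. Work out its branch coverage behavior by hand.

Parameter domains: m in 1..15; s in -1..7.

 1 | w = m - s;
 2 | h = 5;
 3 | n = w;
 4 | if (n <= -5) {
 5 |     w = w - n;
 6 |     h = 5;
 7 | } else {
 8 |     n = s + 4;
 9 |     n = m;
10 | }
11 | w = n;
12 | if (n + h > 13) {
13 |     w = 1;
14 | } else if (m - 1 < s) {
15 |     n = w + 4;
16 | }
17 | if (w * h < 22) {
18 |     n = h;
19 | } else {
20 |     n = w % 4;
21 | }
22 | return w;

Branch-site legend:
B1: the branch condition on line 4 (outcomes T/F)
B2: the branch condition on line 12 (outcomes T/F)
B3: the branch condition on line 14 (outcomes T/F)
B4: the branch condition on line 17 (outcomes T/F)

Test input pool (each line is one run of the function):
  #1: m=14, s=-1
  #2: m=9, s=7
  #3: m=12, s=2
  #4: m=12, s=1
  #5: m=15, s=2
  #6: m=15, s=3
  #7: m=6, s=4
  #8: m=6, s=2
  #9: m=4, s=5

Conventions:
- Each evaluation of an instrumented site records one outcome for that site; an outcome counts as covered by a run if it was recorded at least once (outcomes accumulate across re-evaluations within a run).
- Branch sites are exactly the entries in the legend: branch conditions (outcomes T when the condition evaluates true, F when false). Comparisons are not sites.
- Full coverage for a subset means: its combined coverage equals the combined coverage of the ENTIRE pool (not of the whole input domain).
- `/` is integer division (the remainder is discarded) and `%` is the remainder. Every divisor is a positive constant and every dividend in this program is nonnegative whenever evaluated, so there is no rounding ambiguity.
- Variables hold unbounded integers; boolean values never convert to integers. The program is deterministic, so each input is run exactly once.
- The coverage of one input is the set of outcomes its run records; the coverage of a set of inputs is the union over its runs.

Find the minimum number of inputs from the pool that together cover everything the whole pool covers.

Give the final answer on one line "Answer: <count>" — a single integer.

input #1, m=14, s=-1: outcomes B1=F, B2=T, B4=T
input #2, m=9, s=7: outcomes B1=F, B2=T, B4=T
input #3, m=12, s=2: outcomes B1=F, B2=T, B4=T
input #4, m=12, s=1: outcomes B1=F, B2=T, B4=T
input #5, m=15, s=2: outcomes B1=F, B2=T, B4=T
input #6, m=15, s=3: outcomes B1=F, B2=T, B4=T
input #7, m=6, s=4: outcomes B1=F, B2=F, B3=F, B4=F
input #8, m=6, s=2: outcomes B1=F, B2=F, B3=F, B4=F
input #9, m=4, s=5: outcomes B1=F, B2=F, B3=T, B4=T
together the pool reaches 7 outcomes: B1=F, B2=T, B2=F, B3=T, B3=F, B4=T, B4=F
every size-1 subset falls short of the 7 outcomes (best: 4/7)
every size-2 subset falls short of the 7 outcomes (best: 6/7)
the canonical winner is {1, 7, 9}: size 3, full 7-outcome coverage, earliest index list among size-3 covers

Answer: 3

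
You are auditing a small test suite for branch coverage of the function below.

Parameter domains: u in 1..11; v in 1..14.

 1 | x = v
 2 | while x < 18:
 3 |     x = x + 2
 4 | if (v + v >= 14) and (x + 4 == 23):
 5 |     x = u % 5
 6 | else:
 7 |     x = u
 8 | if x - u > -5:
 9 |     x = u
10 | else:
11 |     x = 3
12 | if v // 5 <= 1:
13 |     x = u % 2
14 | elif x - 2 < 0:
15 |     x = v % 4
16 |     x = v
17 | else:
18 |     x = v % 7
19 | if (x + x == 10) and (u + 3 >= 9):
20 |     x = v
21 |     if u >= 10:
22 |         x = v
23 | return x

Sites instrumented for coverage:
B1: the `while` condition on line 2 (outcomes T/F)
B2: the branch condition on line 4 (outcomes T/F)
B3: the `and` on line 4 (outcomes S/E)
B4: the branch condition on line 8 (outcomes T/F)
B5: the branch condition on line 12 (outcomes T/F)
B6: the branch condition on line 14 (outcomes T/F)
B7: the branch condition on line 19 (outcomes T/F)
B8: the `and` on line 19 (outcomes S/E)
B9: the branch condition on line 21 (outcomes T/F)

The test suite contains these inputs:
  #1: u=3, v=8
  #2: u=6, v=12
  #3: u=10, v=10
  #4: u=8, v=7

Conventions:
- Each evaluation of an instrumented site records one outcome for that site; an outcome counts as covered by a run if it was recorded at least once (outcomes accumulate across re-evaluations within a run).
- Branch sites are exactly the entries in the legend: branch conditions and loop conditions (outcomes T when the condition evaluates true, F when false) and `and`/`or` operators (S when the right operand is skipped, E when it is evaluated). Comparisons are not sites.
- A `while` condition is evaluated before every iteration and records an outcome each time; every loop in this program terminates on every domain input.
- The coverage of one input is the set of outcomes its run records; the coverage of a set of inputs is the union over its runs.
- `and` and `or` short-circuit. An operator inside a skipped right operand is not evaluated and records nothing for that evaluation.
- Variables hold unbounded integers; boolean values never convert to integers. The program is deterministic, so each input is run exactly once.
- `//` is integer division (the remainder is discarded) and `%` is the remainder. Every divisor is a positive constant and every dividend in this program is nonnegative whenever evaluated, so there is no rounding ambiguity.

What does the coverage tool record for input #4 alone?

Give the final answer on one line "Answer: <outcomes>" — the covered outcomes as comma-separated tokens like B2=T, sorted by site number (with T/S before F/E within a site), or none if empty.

Tracing the run of input #4 (u=8, v=7):
  B1->T, B1->T, B1->T, B1->T, B1->T, B1->T, B1->F, B3->E, B2->T, B4->F
  B5->T, B8->S, B7->F
distinct outcomes covered: B1=T, B1=F, B2=T, B3=E, B4=F, B5=T, B7=F, B8=S

Answer: B1=T, B1=F, B2=T, B3=E, B4=F, B5=T, B7=F, B8=S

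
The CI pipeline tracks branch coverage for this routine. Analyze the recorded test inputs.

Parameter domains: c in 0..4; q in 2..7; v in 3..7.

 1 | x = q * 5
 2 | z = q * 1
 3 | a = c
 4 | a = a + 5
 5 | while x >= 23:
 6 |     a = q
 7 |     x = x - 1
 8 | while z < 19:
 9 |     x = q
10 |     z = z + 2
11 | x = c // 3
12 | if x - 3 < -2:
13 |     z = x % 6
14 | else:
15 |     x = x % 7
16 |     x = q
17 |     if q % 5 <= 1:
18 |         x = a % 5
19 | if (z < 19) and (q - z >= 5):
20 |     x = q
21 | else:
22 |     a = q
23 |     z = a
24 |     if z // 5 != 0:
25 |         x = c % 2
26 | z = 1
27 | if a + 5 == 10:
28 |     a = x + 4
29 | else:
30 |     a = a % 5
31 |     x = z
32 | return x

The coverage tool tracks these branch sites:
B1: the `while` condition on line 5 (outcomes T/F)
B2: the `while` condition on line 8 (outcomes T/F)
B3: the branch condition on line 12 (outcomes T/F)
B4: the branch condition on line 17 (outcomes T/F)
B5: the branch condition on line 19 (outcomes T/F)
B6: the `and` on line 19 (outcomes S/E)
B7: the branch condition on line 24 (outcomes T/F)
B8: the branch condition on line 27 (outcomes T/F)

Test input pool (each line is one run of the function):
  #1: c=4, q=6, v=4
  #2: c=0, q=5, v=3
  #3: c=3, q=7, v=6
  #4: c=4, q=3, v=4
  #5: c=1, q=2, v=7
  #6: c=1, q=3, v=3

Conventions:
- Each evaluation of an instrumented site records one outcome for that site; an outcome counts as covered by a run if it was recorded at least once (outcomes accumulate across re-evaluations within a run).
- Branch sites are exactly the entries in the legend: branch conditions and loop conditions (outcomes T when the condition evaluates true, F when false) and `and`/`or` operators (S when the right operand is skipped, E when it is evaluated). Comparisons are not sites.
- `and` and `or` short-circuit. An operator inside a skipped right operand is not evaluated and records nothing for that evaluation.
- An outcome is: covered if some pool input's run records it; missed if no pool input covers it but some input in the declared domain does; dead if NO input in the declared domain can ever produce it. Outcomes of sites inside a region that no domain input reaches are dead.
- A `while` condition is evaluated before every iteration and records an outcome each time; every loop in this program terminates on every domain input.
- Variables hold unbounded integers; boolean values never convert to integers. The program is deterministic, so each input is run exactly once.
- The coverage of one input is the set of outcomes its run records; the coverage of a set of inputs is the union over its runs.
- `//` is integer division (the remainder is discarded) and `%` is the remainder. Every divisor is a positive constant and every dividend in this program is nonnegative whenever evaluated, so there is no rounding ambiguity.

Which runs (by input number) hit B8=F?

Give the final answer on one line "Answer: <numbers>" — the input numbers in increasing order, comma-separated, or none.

input #1 (c=4, q=6, v=4): covers B8=F
input #2 (c=0, q=5, v=3): misses B8=F
input #3 (c=3, q=7, v=6): covers B8=F
input #4 (c=4, q=3, v=4): covers B8=F
input #5 (c=1, q=2, v=7): covers B8=F
input #6 (c=1, q=3, v=3): covers B8=F

Answer: 1, 3, 4, 5, 6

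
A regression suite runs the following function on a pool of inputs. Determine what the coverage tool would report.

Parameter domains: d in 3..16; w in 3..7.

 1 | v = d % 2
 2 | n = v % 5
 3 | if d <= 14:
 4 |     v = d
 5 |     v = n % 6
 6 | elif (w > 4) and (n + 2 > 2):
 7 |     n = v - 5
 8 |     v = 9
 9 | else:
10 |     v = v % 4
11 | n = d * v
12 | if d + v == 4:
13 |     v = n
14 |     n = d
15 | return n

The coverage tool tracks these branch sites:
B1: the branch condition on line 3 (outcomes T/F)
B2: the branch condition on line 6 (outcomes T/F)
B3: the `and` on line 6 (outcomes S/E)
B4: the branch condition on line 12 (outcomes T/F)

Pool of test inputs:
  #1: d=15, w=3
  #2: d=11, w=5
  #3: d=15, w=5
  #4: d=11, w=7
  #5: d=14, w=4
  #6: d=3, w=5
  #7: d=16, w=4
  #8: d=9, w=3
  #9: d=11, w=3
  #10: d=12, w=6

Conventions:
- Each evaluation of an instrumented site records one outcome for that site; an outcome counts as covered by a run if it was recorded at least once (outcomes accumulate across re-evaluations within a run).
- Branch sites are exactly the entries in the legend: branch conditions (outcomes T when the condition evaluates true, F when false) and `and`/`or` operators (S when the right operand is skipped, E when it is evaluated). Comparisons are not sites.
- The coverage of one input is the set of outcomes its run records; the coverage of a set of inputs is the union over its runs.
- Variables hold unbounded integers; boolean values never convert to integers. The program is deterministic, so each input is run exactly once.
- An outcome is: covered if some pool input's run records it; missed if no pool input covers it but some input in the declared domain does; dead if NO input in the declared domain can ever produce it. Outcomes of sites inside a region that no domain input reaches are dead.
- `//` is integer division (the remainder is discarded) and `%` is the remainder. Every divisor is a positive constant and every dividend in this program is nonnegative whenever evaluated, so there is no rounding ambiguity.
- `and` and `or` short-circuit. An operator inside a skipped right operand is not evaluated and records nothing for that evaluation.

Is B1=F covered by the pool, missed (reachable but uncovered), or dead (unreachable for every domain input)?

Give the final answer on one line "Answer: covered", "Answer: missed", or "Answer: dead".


B1=F is recorded by pool input(s) 1, 3, 7 -> covered
Answer: covered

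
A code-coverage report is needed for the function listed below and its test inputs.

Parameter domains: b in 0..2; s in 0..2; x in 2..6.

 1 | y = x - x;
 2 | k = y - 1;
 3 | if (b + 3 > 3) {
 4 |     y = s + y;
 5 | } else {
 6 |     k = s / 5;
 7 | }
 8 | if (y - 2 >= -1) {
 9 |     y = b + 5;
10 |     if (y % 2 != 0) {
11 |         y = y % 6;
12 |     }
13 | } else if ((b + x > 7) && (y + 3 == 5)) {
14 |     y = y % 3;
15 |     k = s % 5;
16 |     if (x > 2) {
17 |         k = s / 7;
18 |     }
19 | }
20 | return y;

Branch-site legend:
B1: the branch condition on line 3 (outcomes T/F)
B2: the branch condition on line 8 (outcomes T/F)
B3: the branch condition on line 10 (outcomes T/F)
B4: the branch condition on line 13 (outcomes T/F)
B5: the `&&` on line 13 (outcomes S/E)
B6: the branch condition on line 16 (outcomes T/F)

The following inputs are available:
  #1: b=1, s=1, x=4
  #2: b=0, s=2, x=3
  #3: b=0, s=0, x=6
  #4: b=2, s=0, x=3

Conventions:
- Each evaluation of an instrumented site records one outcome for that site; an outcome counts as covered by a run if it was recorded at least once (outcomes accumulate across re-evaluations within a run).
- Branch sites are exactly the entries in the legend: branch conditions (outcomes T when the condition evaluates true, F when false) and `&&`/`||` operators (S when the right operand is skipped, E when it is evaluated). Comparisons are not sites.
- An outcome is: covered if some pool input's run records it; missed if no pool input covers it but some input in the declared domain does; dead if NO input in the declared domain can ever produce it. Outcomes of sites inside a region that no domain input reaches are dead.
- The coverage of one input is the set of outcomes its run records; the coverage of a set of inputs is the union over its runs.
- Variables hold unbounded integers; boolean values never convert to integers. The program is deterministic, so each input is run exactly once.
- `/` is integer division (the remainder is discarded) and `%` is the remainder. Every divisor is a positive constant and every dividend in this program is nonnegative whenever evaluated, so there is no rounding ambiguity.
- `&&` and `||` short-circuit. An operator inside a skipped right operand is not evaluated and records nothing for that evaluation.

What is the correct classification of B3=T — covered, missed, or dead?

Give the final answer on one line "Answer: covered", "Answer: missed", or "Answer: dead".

no pool input records B3=T
but domain input (b=2, s=1, x=2) does record it -> reachable, so missed

Answer: missed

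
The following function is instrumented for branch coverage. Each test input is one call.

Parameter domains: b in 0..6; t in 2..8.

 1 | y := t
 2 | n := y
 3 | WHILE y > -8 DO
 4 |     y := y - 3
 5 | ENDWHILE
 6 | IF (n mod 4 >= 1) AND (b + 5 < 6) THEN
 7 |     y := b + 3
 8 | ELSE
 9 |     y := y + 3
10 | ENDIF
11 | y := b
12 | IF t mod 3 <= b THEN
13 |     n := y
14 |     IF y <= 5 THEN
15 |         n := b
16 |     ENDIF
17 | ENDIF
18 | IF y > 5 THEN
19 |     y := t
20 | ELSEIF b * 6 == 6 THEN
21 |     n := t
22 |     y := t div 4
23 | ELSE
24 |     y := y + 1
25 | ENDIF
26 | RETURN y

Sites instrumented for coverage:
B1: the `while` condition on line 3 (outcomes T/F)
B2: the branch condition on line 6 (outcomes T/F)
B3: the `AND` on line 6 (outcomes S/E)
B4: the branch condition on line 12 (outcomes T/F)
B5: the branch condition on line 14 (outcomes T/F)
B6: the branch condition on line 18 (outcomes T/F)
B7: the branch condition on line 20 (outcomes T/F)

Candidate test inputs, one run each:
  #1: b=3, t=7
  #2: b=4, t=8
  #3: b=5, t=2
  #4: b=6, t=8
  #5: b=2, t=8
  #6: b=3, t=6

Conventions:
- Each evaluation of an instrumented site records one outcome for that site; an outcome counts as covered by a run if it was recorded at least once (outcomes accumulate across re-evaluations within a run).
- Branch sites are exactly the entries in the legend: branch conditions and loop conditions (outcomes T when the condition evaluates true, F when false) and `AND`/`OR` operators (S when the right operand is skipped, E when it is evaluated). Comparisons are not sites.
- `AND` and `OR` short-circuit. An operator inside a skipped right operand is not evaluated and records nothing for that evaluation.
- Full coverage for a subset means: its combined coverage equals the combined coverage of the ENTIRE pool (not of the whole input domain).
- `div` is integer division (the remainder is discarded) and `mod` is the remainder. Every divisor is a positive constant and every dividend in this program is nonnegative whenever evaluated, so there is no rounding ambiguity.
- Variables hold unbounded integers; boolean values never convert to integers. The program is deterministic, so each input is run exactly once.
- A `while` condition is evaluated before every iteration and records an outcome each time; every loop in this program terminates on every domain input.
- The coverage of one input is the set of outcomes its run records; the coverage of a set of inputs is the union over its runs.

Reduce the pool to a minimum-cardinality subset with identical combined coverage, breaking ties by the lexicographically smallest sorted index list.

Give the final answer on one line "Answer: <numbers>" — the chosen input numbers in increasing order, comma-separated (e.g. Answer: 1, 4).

run #1 (b=3, t=7) records B1=T, B1=F, B2=F, B3=E, B4=T, B5=T, B6=F, B7=F
run #2 (b=4, t=8) records B1=T, B1=F, B2=F, B3=S, B4=T, B5=T, B6=F, B7=F
run #3 (b=5, t=2) records B1=T, B1=F, B2=F, B3=E, B4=T, B5=T, B6=F, B7=F
run #4 (b=6, t=8) records B1=T, B1=F, B2=F, B3=S, B4=T, B5=F, B6=T
run #5 (b=2, t=8) records B1=T, B1=F, B2=F, B3=S, B4=T, B5=T, B6=F, B7=F
run #6 (b=3, t=6) records B1=T, B1=F, B2=F, B3=E, B4=T, B5=T, B6=F, B7=F
union over all inputs: B1=T, B1=F, B2=F, B3=S, B3=E, B4=T, B5=T, B5=F, B6=T, B6=F, B7=F (11 outcomes)
size 1 is not enough: best union over all size-1 subsets is 8/11
size 2: inputs {1, 4} cover all 11 outcomes, and no lexicographically smaller subset of this size does

Answer: 1, 4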